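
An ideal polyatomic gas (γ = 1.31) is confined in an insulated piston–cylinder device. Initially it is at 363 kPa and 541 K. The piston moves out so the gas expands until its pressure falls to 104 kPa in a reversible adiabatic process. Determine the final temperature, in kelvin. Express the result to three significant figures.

Along an adiabat T P^((1−γ)/γ) is constant, so T₂ = T₁ (P₂/P₁)^((γ−1)/γ).
T₂ = 541 × (104/363)^(0.237) = 402.5 K.

T₂ ≈ 402 K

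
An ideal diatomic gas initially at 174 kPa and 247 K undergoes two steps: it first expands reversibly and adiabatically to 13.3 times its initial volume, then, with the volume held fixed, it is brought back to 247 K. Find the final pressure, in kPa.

For a diatomic ideal gas γ = 7/5.
Adiabatic step (PV^γ = const): P₂ = 174×(1/13.3)^(7/5) = 4.647 kPa; T₂ = 247×(1/13.3)^(2/5) = 87.73 K.
Isochoric: P₃ = P₂(T₃/T₂) = 4.647 × (247/87.73) = 13.08 kPa.

P₃ ≈ 13.1 kPa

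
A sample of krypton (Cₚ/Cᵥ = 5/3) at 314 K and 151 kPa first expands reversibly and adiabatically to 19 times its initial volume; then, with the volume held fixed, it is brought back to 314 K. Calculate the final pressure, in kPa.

Adiabatic step (PV^γ = const): P₂ = 151×(1/19)^(5/3) = 1.116 kPa; T₂ = 314×(1/19)^(2/3) = 44.1 K.
Isochoric: P₃ = P₂(T₃/T₂) = 1.116 × (314/44.1) = 7.947 kPa.

P₃ ≈ 7.95 kPa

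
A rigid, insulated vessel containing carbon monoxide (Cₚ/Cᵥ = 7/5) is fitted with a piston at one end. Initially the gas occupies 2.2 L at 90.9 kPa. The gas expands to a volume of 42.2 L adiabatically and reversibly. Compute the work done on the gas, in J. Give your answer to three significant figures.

W ≈ -347 J

P₂ = P₁(V₁/V₂)^γ = 90.9×(2.2/42.2)^(7/5) = 1.454 kPa.
For a reversible adiabat, W_by_gas = (P₁V₁ − P₂V₂)/(γ−1).
W_by = (90900×0.0022 − 1454×0.0422) / (2/5) = 346.6 J.
W_on_gas = −W_by = -346.6 J.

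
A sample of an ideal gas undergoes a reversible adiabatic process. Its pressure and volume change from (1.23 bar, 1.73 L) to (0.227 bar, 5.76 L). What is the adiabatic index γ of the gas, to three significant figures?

PV^γ = const ⇒ γ = ln(P₂/P₁) / ln(V₁/V₂).
γ = ln(0.227/1.23) / ln(1.73/5.76) = 1.405.

γ ≈ 1.40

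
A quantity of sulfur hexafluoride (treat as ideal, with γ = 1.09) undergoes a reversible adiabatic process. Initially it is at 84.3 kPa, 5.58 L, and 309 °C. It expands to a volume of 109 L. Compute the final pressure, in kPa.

Adiabatic: P₁V₁^γ = P₂V₂^γ ⇒ P₂ = P₁ (V₁/V₂)^γ.
P₂ = 84.3 × (5.58/109)^(1.09) = 3.303 kPa.

P₂ ≈ 3.30 kPa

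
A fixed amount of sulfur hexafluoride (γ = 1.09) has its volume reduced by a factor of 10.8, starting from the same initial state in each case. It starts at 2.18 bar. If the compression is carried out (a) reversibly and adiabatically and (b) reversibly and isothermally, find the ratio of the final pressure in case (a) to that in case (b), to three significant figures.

Isothermal: P_b = P₁(V₁/V₂) = 2.18×10.8.
Adiabatic: P_a = P₁(V₁/V₂)^γ = 2.18×10.8^(1.09).
P_a/P_b = (V₁/V₂)^(γ−1) = 10.8^(0.09) = 1.239.

P_adiabatic / P_isothermal ≈ 1.24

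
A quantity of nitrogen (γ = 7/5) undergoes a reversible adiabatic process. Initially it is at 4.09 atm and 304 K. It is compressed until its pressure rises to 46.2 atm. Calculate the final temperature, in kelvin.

Adiabatic: T₂/T₁ = (P₂/P₁)^((γ−1)/γ).
T₂ = 304 × (46.2/4.09)^(2/7) = 607.7 K.

T₂ ≈ 608 K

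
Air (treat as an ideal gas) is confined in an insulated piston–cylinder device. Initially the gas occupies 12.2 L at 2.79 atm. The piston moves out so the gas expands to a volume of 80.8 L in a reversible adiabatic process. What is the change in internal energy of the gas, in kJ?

ΔU ≈ -4.57 kJ

γ = 7/5 for a diatomic ideal gas.
P₂ = P₁(V₁/V₂)^γ = 2.79×(12.2/80.8)^(7/5) = 0.1978 atm.
For a reversible adiabat, W_by_gas = (P₁V₁ − P₂V₂)/(γ−1).
W_by = (282700×0.0122 − 20040×0.0808) / (2/5) = 4575 J.
Q = 0 ⇒ ΔU = −W_by = -4575 J.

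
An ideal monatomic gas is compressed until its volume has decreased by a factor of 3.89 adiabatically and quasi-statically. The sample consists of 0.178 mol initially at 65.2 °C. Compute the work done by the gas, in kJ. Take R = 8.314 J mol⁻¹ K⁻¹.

For a reversible adiabat TV^(γ−1) is constant, so T₂ = T₁ (V₁/V₂)^(γ−1).
γ = 5/3 for a monatomic ideal gas, so γ−1 = 2/3.
T₁ = 65.2 °C = 338.3 K.
T₂ = 338.3 × 3.89^(2/3) = 836.9 K.
Q = 0, so ΔU = W_on_gas = nCᵥΔT with Cᵥ = R/(γ−1) = 12.47 J/(mol·K).
ΔU = 0.178 × 12.47 × (836.9 − 338.3) = 1107 J.
Work done by the gas = −ΔU = -1107 J.

W ≈ -1.11 kJ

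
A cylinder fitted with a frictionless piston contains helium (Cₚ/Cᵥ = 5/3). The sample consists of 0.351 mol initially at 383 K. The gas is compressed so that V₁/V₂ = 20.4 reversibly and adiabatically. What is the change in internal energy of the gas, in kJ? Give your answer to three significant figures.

ΔU ≈ 10.8 kJ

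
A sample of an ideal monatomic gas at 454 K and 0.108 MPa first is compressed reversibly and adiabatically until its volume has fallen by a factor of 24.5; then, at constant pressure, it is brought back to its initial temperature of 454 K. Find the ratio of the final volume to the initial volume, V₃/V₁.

V₃/V₁ ≈ 0.00484

For a monatomic ideal gas γ = 5/3.
Adiabatic step: V₂/V₁ = 0.04082; T₂ = T₁·24.5^(2/3) = 3830 K.
Isobaric step: V₃/V₂ = T₃/T₂ = 454/3830.
V₃/V₁ = (V₂/V₁)(V₃/V₂) = 0.04082 × (454/3830) = 0.004839.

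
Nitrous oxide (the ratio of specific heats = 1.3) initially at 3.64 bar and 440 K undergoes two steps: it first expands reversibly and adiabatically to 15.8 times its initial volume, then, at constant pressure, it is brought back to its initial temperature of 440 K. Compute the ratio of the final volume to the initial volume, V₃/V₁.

Adiabatic step: V₂/V₁ = 15.8; T₂ = T₁·(1/15.8)^(0.3) = 192.2 K.
Isobaric step: V₃/V₂ = T₃/T₂ = 440/192.2.
V₃/V₁ = (V₂/V₁)(V₃/V₂) = 15.8 × (440/192.2) = 36.16.

V₃/V₁ ≈ 36.2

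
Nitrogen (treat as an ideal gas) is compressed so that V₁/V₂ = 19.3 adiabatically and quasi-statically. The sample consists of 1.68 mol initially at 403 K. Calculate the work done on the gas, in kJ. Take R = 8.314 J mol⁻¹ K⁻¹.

Adiabatic: T₁V₁^(γ−1) = T₂V₂^(γ−1) ⇒ T₂ = T₁ (V₁/V₂)^(γ−1).
γ = 7/5 for a diatomic ideal gas, so γ−1 = 2/5.
T₂ = 403 × 19.3^(2/5) = 1317 K.
Q = 0, so ΔU = W_on_gas = nCᵥΔT with Cᵥ = R/(γ−1) = 20.79 J/(mol·K).
ΔU = 1.68 × 20.79 × (1317 − 403) = 31910 J.

W ≈ 31.9 kJ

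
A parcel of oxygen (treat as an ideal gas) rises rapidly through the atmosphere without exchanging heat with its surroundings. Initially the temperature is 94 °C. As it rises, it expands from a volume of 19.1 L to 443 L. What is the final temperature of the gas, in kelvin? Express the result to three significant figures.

T₂ ≈ 104 K

For a reversible adiabat TV^(γ−1) is constant, so T₂ = T₁ (V₁/V₂)^(γ−1).
For a diatomic ideal gas γ = 7/5, so γ−1 = 2/5.
T₁ = 94 °C = 367.1 K.
T₂ = 367.1 × (19.1/443)^(2/5) = 104.4 K.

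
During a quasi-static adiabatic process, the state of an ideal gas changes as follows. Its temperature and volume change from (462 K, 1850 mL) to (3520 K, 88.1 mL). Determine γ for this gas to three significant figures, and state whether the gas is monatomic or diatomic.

TV^(γ−1) = const ⇒ γ − 1 = ln(T₂/T₁) / ln(V₁/V₂).
γ = 1 + ln(3520/462) / ln(1850/88.1) = 1.667.
γ ≈ 1.67 is close to 5/3, so the gas is monatomic.

γ ≈ 1.67; monatomic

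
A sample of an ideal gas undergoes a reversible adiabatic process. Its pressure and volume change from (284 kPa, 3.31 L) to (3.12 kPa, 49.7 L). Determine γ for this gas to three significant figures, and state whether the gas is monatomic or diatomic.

γ ≈ 1.67; monatomic

PV^γ = const ⇒ γ = ln(P₂/P₁) / ln(V₁/V₂).
γ = ln(3.12/284) / ln(3.31/49.7) = 1.665.
γ ≈ 1.67 is close to 5/3, so the gas is monatomic.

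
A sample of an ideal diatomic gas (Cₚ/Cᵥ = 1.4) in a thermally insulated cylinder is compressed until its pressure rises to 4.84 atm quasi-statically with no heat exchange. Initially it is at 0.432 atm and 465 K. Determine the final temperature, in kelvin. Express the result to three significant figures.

T₂ ≈ 927 K

Along an adiabat T P^((1−γ)/γ) is constant, so T₂ = T₁ (P₂/P₁)^((γ−1)/γ).
T₂ = 465 × (4.84/0.432)^(0.286) = 927.4 K.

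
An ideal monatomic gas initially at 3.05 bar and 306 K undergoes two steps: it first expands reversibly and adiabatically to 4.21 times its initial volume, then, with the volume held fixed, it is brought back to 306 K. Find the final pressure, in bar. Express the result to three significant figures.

P₃ ≈ 0.724 bar

For a monatomic ideal gas γ = 5/3.
Adiabatic step (PV^γ = const): P₂ = 3.05×(1/4.21)^(5/3) = 0.2779 bar; T₂ = 306×(1/4.21)^(2/3) = 117.4 K.
Isochoric: P₃ = P₂(T₃/T₂) = 0.2779 × (306/117.4) = 0.7245 bar.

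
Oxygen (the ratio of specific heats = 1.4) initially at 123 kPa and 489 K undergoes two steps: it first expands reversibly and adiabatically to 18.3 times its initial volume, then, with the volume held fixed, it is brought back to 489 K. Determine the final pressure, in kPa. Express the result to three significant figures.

P₃ ≈ 6.72 kPa

Adiabatic step (PV^γ = const): P₂ = 123×(1/18.3)^(1.4) = 2.101 kPa; T₂ = 489×(1/18.3)^(0.4) = 152.9 K.
Isochoric: P₃ = P₂(T₃/T₂) = 2.101 × (489/152.9) = 6.721 kPa.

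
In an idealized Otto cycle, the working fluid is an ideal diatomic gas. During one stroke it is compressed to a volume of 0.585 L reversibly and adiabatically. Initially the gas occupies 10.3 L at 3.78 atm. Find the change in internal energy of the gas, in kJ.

ΔU ≈ 21.2 kJ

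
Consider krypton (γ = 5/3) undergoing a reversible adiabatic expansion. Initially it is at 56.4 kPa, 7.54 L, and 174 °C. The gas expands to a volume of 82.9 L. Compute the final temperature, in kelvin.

T₂ ≈ 90.4 K

For a reversible adiabat TV^(γ−1) is constant, so T₂ = T₁ (V₁/V₂)^(γ−1).
T₁ = 174 °C = 447.1 K.
T₂ = 447.1 × (7.54/82.9)^(2/3) = 90.43 K.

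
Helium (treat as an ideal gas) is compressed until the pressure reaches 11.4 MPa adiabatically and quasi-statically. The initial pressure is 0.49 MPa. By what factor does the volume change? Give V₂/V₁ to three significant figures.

From PV^γ = const, V₂/V₁ = (P₁/P₂)^(1/γ).
For a monatomic ideal gas γ = 5/3.
V₂/V₁ = (0.49/11.4)^(3/5) = 0.1513.

V₂/V₁ ≈ 0.151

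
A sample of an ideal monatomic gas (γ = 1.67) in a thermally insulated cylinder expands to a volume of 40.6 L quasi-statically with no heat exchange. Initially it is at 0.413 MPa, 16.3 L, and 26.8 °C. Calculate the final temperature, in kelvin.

Adiabatic: T₁V₁^(γ−1) = T₂V₂^(γ−1) ⇒ T₂ = T₁ (V₁/V₂)^(γ−1).
T₁ = 26.8 °C = 299.9 K.
T₂ = 299.9 × (16.3/40.6)^(0.67) = 162.7 K.

T₂ ≈ 163 K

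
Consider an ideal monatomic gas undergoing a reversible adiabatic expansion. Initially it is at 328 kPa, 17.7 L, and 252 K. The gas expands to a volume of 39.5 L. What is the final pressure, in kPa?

P₂ ≈ 86.1 kPa

Adiabatic: P₁V₁^γ = P₂V₂^γ ⇒ P₂ = P₁ (V₁/V₂)^γ.
γ = 5/3 for a monatomic ideal gas.
P₂ = 328 × (17.7/39.5)^(5/3) = 86.07 kPa.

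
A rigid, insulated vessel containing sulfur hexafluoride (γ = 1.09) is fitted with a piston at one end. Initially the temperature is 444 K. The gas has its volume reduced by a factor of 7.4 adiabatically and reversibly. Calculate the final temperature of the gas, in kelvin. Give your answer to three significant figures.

T₂ ≈ 532 K

For a reversible adiabat TV^(γ−1) is constant, so T₂ = T₁ (V₁/V₂)^(γ−1).
T₂ = 444 × 7.4^(0.09) = 531.6 K.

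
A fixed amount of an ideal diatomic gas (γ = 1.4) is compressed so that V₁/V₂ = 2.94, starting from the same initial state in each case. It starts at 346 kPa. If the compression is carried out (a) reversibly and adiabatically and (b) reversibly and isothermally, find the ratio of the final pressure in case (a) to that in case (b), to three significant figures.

P_adiabatic / P_isothermal ≈ 1.54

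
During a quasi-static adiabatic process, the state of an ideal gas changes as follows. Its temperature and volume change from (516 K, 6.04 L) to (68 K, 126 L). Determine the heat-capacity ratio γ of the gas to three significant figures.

TV^(γ−1) = const ⇒ γ − 1 = ln(T₂/T₁) / ln(V₁/V₂).
γ = 1 + ln(68/516) / ln(6.04/126) = 1.667.

γ ≈ 1.67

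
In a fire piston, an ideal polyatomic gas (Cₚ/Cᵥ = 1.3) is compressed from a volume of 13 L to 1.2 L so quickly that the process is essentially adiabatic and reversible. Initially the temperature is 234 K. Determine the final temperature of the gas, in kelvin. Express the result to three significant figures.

T₂ ≈ 478 K

For a reversible adiabat TV^(γ−1) is constant, so T₂ = T₁ (V₁/V₂)^(γ−1).
T₂ = 234 × (13/1.2)^(0.3) = 478.2 K.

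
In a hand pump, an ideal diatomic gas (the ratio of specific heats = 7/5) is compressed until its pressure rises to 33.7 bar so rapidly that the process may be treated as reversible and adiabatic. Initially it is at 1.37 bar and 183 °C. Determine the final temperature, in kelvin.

Along an adiabat T P^((1−γ)/γ) is constant, so T₂ = T₁ (P₂/P₁)^((γ−1)/γ).
T₁ = 183 °C = 456.1 K.
T₂ = 456.1 × (33.7/1.37)^(2/7) = 1139 K.

T₂ ≈ 1140 K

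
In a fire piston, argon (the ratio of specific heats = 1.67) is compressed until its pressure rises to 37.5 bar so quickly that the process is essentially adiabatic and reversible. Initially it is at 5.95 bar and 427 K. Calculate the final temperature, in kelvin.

T₂ ≈ 894 K

Along an adiabat T P^((1−γ)/γ) is constant, so T₂ = T₁ (P₂/P₁)^((γ−1)/γ).
T₂ = 427 × (37.5/5.95)^(0.401) = 893.7 K.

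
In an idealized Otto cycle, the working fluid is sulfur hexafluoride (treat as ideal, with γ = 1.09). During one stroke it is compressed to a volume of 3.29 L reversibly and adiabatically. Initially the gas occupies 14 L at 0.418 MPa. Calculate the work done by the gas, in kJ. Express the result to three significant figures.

P₂ = P₁(V₁/V₂)^γ = 0.418×(14/3.29)^(1.09) = 2.026 MPa.
For a reversible adiabat, W_by_gas = (P₁V₁ − P₂V₂)/(γ−1).
W_by = (418000×0.014 − 2.026×10^6×0.00329) / (0.09) = -9052 J.

W ≈ -9.05 kJ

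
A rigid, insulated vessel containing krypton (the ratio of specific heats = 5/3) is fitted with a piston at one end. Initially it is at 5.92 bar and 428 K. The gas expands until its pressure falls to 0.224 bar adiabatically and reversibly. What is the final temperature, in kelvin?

T₂ ≈ 116 K

Adiabatic: T₂/T₁ = (P₂/P₁)^((γ−1)/γ).
T₂ = 428 × (0.224/5.92)^(2/5) = 115.5 K.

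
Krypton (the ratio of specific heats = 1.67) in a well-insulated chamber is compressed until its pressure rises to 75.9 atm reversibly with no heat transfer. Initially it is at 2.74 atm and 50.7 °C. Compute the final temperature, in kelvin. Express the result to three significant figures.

T₂ ≈ 1230 K

Along an adiabat T P^((1−γ)/γ) is constant, so T₂ = T₁ (P₂/P₁)^((γ−1)/γ).
T₁ = 50.7 °C = 323.8 K.
T₂ = 323.8 × (75.9/2.74)^(0.401) = 1228 K.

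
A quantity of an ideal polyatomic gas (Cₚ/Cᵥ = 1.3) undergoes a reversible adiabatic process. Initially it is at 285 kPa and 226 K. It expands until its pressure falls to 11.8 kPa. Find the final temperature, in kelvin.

T₂ ≈ 108 K

Along an adiabat T P^((1−γ)/γ) is constant, so T₂ = T₁ (P₂/P₁)^((γ−1)/γ).
T₂ = 226 × (11.8/285)^(0.231) = 108.4 K.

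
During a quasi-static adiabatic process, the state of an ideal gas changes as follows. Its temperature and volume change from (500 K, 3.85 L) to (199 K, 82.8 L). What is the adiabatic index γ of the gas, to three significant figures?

TV^(γ−1) = const ⇒ γ − 1 = ln(T₂/T₁) / ln(V₁/V₂).
γ = 1 + ln(199/500) / ln(3.85/82.8) = 1.3.

γ ≈ 1.30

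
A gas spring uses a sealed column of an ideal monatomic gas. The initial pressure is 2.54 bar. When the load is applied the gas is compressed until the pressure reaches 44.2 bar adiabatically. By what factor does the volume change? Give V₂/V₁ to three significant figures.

V₂/V₁ ≈ 0.180

From PV^γ = const, V₂/V₁ = (P₁/P₂)^(1/γ).
For a monatomic ideal gas γ = 5/3.
V₂/V₁ = (2.54/44.2)^(3/5) = 0.1802.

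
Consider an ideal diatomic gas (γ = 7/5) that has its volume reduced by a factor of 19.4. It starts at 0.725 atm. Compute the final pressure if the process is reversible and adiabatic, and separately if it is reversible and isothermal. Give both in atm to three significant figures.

adiabatic: 46.1 atm; isothermal: 14.1 atm

Isothermal: P₂ = P₁(V₁/V₂) = 0.725×19.4 = 14.06 atm.
Adiabatic: P₂ = P₁(V₁/V₂)^γ = 0.725×19.4^(7/5) = 46.05 atm.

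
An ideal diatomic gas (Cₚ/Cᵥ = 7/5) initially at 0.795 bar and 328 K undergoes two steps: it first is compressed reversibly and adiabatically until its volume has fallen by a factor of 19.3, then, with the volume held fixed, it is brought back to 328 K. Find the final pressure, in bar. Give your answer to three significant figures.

Adiabatic step (PV^γ = const): P₂ = 0.795×19.3^(7/5) = 50.14 bar; T₂ = 328×19.3^(2/5) = 1072 K.
Isochoric: P₃ = P₂(T₃/T₂) = 50.14 × (328/1072) = 15.34 bar.

P₃ ≈ 15.3 bar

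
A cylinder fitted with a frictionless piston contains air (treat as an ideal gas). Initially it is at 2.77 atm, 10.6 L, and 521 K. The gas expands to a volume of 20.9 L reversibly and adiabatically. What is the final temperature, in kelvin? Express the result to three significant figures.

T₂ ≈ 397 K

For a reversible adiabat TV^(γ−1) is constant, so T₂ = T₁ (V₁/V₂)^(γ−1).
γ = 7/5 for a diatomic ideal gas.
T₂ = 521 × (10.6/20.9)^(2/5) = 397.1 K.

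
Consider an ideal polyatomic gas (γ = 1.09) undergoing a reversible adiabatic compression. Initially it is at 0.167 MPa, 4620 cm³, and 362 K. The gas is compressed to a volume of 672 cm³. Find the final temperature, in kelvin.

T₂ ≈ 431 K

Adiabatic: T₁V₁^(γ−1) = T₂V₂^(γ−1) ⇒ T₂ = T₁ (V₁/V₂)^(γ−1).
T₂ = 362 × (4620/672)^(0.09) = 430.6 K.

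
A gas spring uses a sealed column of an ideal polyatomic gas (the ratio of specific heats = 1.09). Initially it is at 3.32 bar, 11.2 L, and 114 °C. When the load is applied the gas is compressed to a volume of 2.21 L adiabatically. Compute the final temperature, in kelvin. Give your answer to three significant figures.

T₂ ≈ 448 K

For a reversible adiabat TV^(γ−1) is constant, so T₂ = T₁ (V₁/V₂)^(γ−1).
T₁ = 114 °C = 387.1 K.
T₂ = 387.1 × (11.2/2.21)^(0.09) = 448 K.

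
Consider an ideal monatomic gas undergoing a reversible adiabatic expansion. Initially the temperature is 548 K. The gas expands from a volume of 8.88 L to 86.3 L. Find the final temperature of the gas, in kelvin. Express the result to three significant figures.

T₂ ≈ 120 K

Adiabatic: T₁V₁^(γ−1) = T₂V₂^(γ−1) ⇒ T₂ = T₁ (V₁/V₂)^(γ−1).
For a monatomic ideal gas γ = 5/3, so γ−1 = 2/3.
T₂ = 548 × (8.88/86.3)^(2/3) = 120.3 K.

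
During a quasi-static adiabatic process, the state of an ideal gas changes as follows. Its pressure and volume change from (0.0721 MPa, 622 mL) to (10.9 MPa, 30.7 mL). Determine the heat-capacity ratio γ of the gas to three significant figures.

PV^γ = const ⇒ γ = ln(P₂/P₁) / ln(V₁/V₂).
γ = ln(10.9/0.0721) / ln(622/30.7) = 1.668.

γ ≈ 1.67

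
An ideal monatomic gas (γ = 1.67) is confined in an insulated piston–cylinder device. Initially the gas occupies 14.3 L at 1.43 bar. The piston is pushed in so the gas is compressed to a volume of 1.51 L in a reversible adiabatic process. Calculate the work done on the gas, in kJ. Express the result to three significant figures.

W ≈ 10.7 kJ

P₂ = P₁(V₁/V₂)^γ = 1.43×(14.3/1.51)^(1.67) = 61.07 bar.
For a reversible adiabat, W_by_gas = (P₁V₁ − P₂V₂)/(γ−1).
W_by = (143000×0.0143 − 6.107×10^6×0.00151) / (0.67) = -10710 J.
W_on_gas = −W_by = 10710 J.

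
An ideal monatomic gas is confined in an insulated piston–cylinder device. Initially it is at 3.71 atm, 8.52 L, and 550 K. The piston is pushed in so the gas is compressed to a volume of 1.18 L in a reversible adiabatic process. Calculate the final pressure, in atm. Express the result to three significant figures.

P₂ ≈ 100 atm

Since PV^γ is constant along a reversible adiabat, P₂ = P₁ (V₁/V₂)^γ.
γ = 5/3 for a monatomic ideal gas.
P₂ = 3.71 × (8.52/1.18)^(5/3) = 100.1 atm.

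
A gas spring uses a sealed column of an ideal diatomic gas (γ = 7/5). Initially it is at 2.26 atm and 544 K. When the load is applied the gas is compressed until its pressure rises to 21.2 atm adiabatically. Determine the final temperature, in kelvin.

T₂ ≈ 1030 K

Adiabatic: T₂/T₁ = (P₂/P₁)^((γ−1)/γ).
T₂ = 544 × (21.2/2.26)^(2/7) = 1031 K.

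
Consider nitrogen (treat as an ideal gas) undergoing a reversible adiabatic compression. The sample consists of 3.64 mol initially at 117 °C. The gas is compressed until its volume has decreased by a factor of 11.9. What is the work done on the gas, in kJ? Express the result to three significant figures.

For a reversible adiabat TV^(γ−1) is constant, so T₂ = T₁ (V₁/V₂)^(γ−1).
γ = 7/5 for a diatomic ideal gas, so γ−1 = 2/5.
T₁ = 117 °C = 390.1 K.
T₂ = 390.1 × 11.9^(2/5) = 1051 K.
Q = 0, so ΔU = W_on_gas = nCᵥΔT with Cᵥ = R/(γ−1) = 20.79 J/(mol·K).
ΔU = 3.64 × 20.79 × (1051 − 390.1) = 49970 J.

W ≈ 50.0 kJ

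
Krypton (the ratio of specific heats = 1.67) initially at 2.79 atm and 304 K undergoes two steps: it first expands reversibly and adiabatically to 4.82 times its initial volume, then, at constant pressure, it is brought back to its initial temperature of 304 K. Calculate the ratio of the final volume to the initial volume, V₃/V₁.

V₃/V₁ ≈ 13.8

Adiabatic step: V₂/V₁ = 4.82; T₂ = T₁·(1/4.82)^(0.67) = 106 K.
Isobaric step: V₃/V₂ = T₃/T₂ = 304/106.
V₃/V₁ = (V₂/V₁)(V₃/V₂) = 4.82 × (304/106) = 13.83.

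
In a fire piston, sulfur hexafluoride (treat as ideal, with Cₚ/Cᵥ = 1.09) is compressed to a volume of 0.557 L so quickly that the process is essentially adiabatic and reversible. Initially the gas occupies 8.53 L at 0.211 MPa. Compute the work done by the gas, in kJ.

P₂ = P₁(V₁/V₂)^γ = 0.211×(8.53/0.557)^(1.09) = 4.131 MPa.
For a reversible adiabat, W_by_gas = (P₁V₁ − P₂V₂)/(γ−1).
W_by = (211000×0.00853 − 4.131×10^6×0.000557) / (0.09) = -5567 J.

W ≈ -5.57 kJ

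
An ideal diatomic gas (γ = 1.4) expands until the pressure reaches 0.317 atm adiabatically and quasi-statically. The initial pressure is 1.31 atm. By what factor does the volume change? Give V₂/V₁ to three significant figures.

From PV^γ = const, V₂/V₁ = (P₁/P₂)^(1/γ).
V₂/V₁ = (1.31/0.317)^(0.714) = 2.755.

V₂/V₁ ≈ 2.76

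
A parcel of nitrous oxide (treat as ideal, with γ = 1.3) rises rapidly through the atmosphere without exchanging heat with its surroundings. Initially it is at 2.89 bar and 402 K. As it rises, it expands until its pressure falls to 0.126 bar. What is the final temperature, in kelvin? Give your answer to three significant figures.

T₂ ≈ 195 K

Adiabatic: T₂/T₁ = (P₂/P₁)^((γ−1)/γ).
T₂ = 402 × (0.126/2.89)^(0.231) = 195.1 K.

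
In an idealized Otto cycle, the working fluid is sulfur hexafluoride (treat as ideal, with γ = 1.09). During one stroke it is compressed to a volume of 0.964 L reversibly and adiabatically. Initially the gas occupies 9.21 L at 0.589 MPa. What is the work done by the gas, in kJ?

P₂ = P₁(V₁/V₂)^γ = 0.589×(9.21/0.964)^(1.09) = 6.895 MPa.
For a reversible adiabat, W_by_gas = (P₁V₁ − P₂V₂)/(γ−1).
W_by = (589000×0.00921 − 6.895×10^6×0.000964) / (0.09) = -13580 J.

W ≈ -13.6 kJ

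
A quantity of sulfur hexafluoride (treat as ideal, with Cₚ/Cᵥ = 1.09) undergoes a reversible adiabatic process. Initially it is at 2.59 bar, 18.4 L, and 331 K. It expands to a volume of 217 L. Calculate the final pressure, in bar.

P₂ ≈ 0.176 bar

Adiabatic: P₁V₁^γ = P₂V₂^γ ⇒ P₂ = P₁ (V₁/V₂)^γ.
P₂ = 2.59 × (18.4/217)^(1.09) = 0.1759 bar.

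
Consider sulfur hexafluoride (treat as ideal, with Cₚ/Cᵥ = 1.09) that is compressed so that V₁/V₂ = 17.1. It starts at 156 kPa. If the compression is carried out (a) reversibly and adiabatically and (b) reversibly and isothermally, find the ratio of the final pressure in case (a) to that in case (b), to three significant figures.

P_adiabatic / P_isothermal ≈ 1.29

Isothermal: P_b = P₁(V₁/V₂) = 156×17.1.
Adiabatic: P_a = P₁(V₁/V₂)^γ = 156×17.1^(1.09).
P_a/P_b = (V₁/V₂)^(γ−1) = 17.1^(0.09) = 1.291.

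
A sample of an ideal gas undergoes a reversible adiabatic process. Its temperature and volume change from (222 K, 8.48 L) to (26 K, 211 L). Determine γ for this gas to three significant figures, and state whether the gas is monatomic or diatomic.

γ ≈ 1.67; monatomic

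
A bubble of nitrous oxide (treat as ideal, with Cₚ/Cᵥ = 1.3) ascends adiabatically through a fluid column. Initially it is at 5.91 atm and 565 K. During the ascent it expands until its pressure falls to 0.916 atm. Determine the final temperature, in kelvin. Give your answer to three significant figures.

Adiabatic: T₂/T₁ = (P₂/P₁)^((γ−1)/γ).
T₂ = 565 × (0.916/5.91)^(0.231) = 367.4 K.

T₂ ≈ 367 K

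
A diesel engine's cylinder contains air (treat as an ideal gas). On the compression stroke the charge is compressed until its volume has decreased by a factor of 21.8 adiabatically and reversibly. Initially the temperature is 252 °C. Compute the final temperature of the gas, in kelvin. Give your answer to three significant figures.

T₂ ≈ 1800 K

Adiabatic: T₁V₁^(γ−1) = T₂V₂^(γ−1) ⇒ T₂ = T₁ (V₁/V₂)^(γ−1).
For a diatomic ideal gas γ = 7/5, so γ−1 = 2/5.
T₁ = 252 °C = 525.1 K.
T₂ = 525.1 × 21.8^(2/5) = 1802 K.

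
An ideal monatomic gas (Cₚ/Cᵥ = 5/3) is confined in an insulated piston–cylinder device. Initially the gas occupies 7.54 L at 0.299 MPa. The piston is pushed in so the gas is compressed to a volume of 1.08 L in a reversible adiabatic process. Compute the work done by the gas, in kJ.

W ≈ -8.97 kJ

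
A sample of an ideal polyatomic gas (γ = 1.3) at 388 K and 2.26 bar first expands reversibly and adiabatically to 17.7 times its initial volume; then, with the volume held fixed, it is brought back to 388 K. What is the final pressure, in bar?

P₃ ≈ 0.128 bar

Adiabatic step (PV^γ = const): P₂ = 2.26×(1/17.7)^(1.3) = 0.05392 bar; T₂ = 388×(1/17.7)^(0.3) = 163.8 K.
Isochoric: P₃ = P₂(T₃/T₂) = 0.05392 × (388/163.8) = 0.1277 bar.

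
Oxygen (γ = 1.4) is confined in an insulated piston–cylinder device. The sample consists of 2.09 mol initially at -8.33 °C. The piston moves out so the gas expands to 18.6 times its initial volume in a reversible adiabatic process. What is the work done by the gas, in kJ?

Adiabatic: T₁V₁^(γ−1) = T₂V₂^(γ−1) ⇒ T₂ = T₁ (V₁/V₂)^(γ−1).
T₁ = -8.33 °C = 264.8 K.
T₂ = 264.8 × (1/18.6)^(0.4) = 82.25 K.
Q = 0, so ΔU = W_on_gas = nCᵥΔT with Cᵥ = R/(γ−1) = 20.79 J/(mol·K).
ΔU = 2.09 × 20.79 × (82.25 − 264.8) = -7931 J.
Work done by the gas = −ΔU = 7931 J.

W ≈ 7.93 kJ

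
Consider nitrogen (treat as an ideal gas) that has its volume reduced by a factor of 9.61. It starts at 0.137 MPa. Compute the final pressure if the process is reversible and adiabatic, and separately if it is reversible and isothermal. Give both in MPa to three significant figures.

adiabatic: 3.25 MPa; isothermal: 1.32 MPa

For a diatomic ideal gas γ = 7/5.
Isothermal: P₂ = P₁(V₁/V₂) = 0.137×9.61 = 1.317 MPa.
Adiabatic: P₂ = P₁(V₁/V₂)^γ = 0.137×9.61^(7/5) = 3.255 MPa.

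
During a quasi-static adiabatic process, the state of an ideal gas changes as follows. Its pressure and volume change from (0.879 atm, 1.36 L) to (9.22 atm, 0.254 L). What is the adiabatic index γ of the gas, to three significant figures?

γ ≈ 1.40

PV^γ = const ⇒ γ = ln(P₂/P₁) / ln(V₁/V₂).
γ = ln(9.22/0.879) / ln(1.36/0.254) = 1.401.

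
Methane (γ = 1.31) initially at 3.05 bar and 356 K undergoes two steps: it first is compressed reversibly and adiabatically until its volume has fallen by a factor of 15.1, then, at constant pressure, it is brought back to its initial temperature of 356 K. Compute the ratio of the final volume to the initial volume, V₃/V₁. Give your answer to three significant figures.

V₃/V₁ ≈ 0.0285

Adiabatic step: V₂/V₁ = 0.06623; T₂ = T₁·15.1^(0.31) = 825.9 K.
Isobaric step: V₃/V₂ = T₃/T₂ = 356/825.9.
V₃/V₁ = (V₂/V₁)(V₃/V₂) = 0.06623 × (356/825.9) = 0.02855.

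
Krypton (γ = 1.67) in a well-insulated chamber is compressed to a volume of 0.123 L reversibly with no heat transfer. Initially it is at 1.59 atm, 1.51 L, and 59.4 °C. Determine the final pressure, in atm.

Since PV^γ is constant along a reversible adiabat, P₂ = P₁ (V₁/V₂)^γ.
P₂ = 1.59 × (1.51/0.123)^(1.67) = 104.7 atm.

P₂ ≈ 105 atm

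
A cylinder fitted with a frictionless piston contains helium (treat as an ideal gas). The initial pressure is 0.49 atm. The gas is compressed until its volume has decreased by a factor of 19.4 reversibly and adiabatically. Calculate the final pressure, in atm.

Since PV^γ is constant along a reversible adiabat, P₂ = P₁ (V₁/V₂)^γ.
For a monatomic ideal gas γ = 5/3.
P₂ = 0.49 × 19.4^(5/3) = 68.63 atm.

P₂ ≈ 68.6 atm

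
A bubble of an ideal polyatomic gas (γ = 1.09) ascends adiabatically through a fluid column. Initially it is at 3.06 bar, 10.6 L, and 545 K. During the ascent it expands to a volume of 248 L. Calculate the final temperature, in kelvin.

For a reversible adiabat TV^(γ−1) is constant, so T₂ = T₁ (V₁/V₂)^(γ−1).
T₂ = 545 × (10.6/248)^(0.09) = 410.4 K.

T₂ ≈ 410 K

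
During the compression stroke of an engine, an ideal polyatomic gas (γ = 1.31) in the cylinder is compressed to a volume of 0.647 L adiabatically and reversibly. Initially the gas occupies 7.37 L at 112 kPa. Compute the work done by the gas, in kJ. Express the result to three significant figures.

P₂ = P₁(V₁/V₂)^γ = 112×(7.37/0.647)^(1.31) = 2712 kPa.
For a reversible adiabat, W_by_gas = (P₁V₁ − P₂V₂)/(γ−1).
W_by = (112000×0.00737 − 2.712×10^6×0.000647) / (0.31) = -2998 J.

W ≈ -3.00 kJ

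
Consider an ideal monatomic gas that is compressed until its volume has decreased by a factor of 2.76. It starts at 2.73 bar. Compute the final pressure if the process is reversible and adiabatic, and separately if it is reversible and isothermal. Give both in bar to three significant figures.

adiabatic: 14.8 bar; isothermal: 7.53 bar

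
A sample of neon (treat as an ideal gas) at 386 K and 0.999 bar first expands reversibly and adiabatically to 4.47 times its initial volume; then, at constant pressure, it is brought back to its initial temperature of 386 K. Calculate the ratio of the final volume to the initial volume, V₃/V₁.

V₃/V₁ ≈ 12.1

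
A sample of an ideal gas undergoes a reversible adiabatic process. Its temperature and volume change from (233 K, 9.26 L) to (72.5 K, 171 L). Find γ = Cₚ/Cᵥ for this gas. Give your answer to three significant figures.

γ ≈ 1.40

TV^(γ−1) = const ⇒ γ − 1 = ln(T₂/T₁) / ln(V₁/V₂).
γ = 1 + ln(72.5/233) / ln(9.26/171) = 1.4.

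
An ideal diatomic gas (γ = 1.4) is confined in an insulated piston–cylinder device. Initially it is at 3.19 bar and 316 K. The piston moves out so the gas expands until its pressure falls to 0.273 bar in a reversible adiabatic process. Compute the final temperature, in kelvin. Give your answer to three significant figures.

Along an adiabat T P^((1−γ)/γ) is constant, so T₂ = T₁ (P₂/P₁)^((γ−1)/γ).
T₂ = 316 × (0.273/3.19)^(0.286) = 156.5 K.

T₂ ≈ 157 K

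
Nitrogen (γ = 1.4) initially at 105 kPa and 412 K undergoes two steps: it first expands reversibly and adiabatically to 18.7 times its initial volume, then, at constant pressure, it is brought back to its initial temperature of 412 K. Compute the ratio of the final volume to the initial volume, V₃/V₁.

Adiabatic step: V₂/V₁ = 18.7; T₂ = T₁·(1/18.7)^(0.4) = 127.7 K.
Isobaric step: V₃/V₂ = T₃/T₂ = 412/127.7.
V₃/V₁ = (V₂/V₁)(V₃/V₂) = 18.7 × (412/127.7) = 60.34.

V₃/V₁ ≈ 60.3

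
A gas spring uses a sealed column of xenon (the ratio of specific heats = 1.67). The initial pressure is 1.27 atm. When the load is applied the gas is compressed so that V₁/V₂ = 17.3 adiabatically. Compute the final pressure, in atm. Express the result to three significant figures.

P₂ ≈ 148 atm

Adiabatic: P₁V₁^γ = P₂V₂^γ ⇒ P₂ = P₁ (V₁/V₂)^γ.
P₂ = 1.27 × 17.3^(1.67) = 148.4 atm.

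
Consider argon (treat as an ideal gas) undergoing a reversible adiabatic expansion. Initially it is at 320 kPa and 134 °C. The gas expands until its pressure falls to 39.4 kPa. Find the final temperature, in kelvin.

T₂ ≈ 176 K

Along an adiabat T P^((1−γ)/γ) is constant, so T₂ = T₁ (P₂/P₁)^((γ−1)/γ).
For a monatomic ideal gas γ = 5/3, so (γ−1)/γ = 2/5.
T₁ = 134 °C = 407.1 K.
T₂ = 407.1 × (39.4/320)^(2/5) = 176.2 K.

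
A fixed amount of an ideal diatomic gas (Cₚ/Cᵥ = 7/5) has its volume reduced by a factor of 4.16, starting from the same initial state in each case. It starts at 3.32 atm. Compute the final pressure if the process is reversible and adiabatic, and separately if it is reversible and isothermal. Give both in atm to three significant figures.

Isothermal: P₂ = P₁(V₁/V₂) = 3.32×4.16 = 13.81 atm.
Adiabatic: P₂ = P₁(V₁/V₂)^γ = 3.32×4.16^(7/5) = 24.43 atm.

adiabatic: 24.4 atm; isothermal: 13.8 atm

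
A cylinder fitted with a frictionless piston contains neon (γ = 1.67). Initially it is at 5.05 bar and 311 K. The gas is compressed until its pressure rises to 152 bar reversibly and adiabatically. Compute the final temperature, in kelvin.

Along an adiabat T P^((1−γ)/γ) is constant, so T₂ = T₁ (P₂/P₁)^((γ−1)/γ).
T₂ = 311 × (152/5.05)^(0.401) = 1219 K.

T₂ ≈ 1220 K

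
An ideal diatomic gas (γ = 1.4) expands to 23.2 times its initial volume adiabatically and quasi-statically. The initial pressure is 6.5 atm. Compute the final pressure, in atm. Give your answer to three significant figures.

Adiabatic: P₁V₁^γ = P₂V₂^γ ⇒ P₂ = P₁ (V₁/V₂)^γ.
P₂ = 6.5 × (1/23.2)^(1.4) = 0.07966 atm.

P₂ ≈ 0.0797 atm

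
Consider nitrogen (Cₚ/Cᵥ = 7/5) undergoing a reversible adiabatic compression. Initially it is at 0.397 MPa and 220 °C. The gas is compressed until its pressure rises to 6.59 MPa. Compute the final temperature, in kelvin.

Along an adiabat T P^((1−γ)/γ) is constant, so T₂ = T₁ (P₂/P₁)^((γ−1)/γ).
T₁ = 220 °C = 493.1 K.
T₂ = 493.1 × (6.59/0.397)^(2/7) = 1100 K.

T₂ ≈ 1100 K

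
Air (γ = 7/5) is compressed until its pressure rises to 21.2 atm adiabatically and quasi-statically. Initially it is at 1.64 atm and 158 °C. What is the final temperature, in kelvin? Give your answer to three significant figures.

T₂ ≈ 896 K

Along an adiabat T P^((1−γ)/γ) is constant, so T₂ = T₁ (P₂/P₁)^((γ−1)/γ).
T₁ = 158 °C = 431.1 K.
T₂ = 431.1 × (21.2/1.64)^(2/7) = 895.8 K.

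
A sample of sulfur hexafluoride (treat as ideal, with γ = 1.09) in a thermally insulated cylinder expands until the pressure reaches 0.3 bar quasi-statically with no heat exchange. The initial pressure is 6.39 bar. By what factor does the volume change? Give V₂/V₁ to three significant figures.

From PV^γ = const, V₂/V₁ = (P₁/P₂)^(1/γ).
V₂/V₁ = (6.39/0.3)^(0.917) = 16.55.

V₂/V₁ ≈ 16.5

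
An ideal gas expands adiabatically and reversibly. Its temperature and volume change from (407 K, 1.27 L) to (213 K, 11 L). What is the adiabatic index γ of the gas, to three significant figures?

TV^(γ−1) = const ⇒ γ − 1 = ln(T₂/T₁) / ln(V₁/V₂).
γ = 1 + ln(213/407) / ln(1.27/11) = 1.3.

γ ≈ 1.30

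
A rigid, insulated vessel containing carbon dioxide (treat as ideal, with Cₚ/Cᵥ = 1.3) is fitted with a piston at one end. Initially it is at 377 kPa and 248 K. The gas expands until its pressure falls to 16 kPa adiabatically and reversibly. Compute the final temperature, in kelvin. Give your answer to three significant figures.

T₂ ≈ 120 K

Along an adiabat T P^((1−γ)/γ) is constant, so T₂ = T₁ (P₂/P₁)^((γ−1)/γ).
T₂ = 248 × (16/377)^(0.231) = 119.6 K.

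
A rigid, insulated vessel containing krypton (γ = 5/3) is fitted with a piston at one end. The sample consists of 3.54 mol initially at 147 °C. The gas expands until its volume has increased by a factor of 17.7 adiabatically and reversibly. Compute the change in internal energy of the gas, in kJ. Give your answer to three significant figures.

For a reversible adiabat TV^(γ−1) is constant, so T₂ = T₁ (V₁/V₂)^(γ−1).
T₁ = 147 °C = 420.1 K.
T₂ = 420.1 × (1/17.7)^(2/3) = 61.86 K.
Q = 0, so ΔU = W_on_gas = nCᵥΔT with Cᵥ = R/(γ−1) = 12.47 J/(mol·K).
ΔU = 3.54 × 12.47 × (61.86 − 420.1) = -15820 J.

ΔU ≈ -15.8 kJ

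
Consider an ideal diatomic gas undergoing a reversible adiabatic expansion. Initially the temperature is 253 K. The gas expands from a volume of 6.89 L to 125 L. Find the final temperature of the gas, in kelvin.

T₂ ≈ 79.4 K

For a reversible adiabat TV^(γ−1) is constant, so T₂ = T₁ (V₁/V₂)^(γ−1).
For a diatomic ideal gas γ = 7/5, so γ−1 = 2/5.
T₂ = 253 × (6.89/125)^(2/5) = 79.37 K.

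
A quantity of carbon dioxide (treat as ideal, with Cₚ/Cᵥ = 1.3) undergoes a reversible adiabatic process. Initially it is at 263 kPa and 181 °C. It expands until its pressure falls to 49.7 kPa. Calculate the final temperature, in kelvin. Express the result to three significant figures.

T₂ ≈ 309 K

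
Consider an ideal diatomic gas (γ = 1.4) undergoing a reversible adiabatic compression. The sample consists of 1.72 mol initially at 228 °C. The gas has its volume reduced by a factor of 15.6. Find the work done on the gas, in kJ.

Adiabatic: T₁V₁^(γ−1) = T₂V₂^(γ−1) ⇒ T₂ = T₁ (V₁/V₂)^(γ−1).
T₁ = 228 °C = 501.1 K.
T₂ = 501.1 × 15.6^(0.4) = 1504 K.
Q = 0, so ΔU = W_on_gas = nCᵥΔT with Cᵥ = R/(γ−1) = 20.79 J/(mol·K).
ΔU = 1.72 × 20.79 × (1504 − 501.1) = 35850 J.

W ≈ 35.8 kJ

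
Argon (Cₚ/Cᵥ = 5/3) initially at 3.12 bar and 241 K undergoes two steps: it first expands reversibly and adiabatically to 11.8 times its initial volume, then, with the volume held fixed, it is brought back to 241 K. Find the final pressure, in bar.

Adiabatic step (PV^γ = const): P₂ = 3.12×(1/11.8)^(5/3) = 0.05101 bar; T₂ = 241×(1/11.8)^(2/3) = 46.5 K.
Isochoric: P₃ = P₂(T₃/T₂) = 0.05101 × (241/46.5) = 0.2644 bar.

P₃ ≈ 0.264 bar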